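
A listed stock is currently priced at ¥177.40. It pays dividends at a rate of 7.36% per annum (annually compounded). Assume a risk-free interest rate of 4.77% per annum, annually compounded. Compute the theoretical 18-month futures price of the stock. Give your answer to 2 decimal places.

¥171.02

F = S · (1+r)^T / (1+q)^T
= 177.40 × 1.072397 / 1.112407 = 177.40 × 0.964033
F = ¥171.02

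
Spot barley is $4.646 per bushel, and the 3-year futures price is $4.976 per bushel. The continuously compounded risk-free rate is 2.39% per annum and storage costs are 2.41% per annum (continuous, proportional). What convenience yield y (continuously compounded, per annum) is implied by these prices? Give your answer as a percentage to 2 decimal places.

2.51%

F = S·e^((r+u−y)T) ⇒ (r+u−y) = ln(F/S)/T
ln(4.976/4.646) = 0.068620; /T ⇒ 0.022873
y = r + u − ln(F/S)/T = 0.0239 + 0.0241 − 0.022873 = 0.025127
y = 2.51%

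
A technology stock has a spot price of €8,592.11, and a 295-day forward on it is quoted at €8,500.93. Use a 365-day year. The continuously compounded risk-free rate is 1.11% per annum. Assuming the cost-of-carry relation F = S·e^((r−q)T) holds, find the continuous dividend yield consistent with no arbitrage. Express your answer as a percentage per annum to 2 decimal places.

2.43%

From F = S·e^((r−q)T): (r − q) = ln(F/S)/T
ln(8500.93/8592.11) = ln(0.989388) = -0.010669
(r − q) = -0.010669 / (295/365) = -0.013201
q = r − ln(F/S)/T = 0.0111 + 0.013201 = 0.024301
q = 2.43%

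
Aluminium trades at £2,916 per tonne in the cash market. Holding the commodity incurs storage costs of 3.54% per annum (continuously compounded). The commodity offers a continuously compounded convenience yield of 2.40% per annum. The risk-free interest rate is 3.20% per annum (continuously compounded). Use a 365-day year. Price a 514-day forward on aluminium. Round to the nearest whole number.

£3,100 per tonne

Net carry = r + u − y = 0.0320 + 0.0354 − 0.0240 = 0.0434
F = S·e^((r+u−y)T) = 2916 · e^(0.0434 × 514/365) = 2916 · e^0.061117
= 2916 × 1.063023 = £3,100 per tonne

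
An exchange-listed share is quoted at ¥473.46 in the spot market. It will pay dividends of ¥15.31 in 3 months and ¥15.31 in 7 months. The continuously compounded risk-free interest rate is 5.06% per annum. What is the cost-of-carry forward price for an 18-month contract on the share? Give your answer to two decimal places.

¥478.45

PV(dividends) I = 15.31·e^(−0.0506·3/12) + 15.31·e^(−0.0506·7/12)
I = 15.1175 + 14.8647 = 29.9822
F = (S − I)·e^(rT) = (473.46 − 29.9822) · e^(0.0506·18/12)
= 443.4778 · e^0.075900 = 443.4778 × 1.078855 = ¥478.45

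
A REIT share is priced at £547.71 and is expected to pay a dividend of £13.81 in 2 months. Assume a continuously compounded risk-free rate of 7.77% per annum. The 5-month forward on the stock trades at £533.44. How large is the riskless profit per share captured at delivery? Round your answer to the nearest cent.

£18.21 per share

PV(dividends) I = 13.81·e^(−0.0777·2/12) = 13.6323
Fair forward F* = (S − I)·e^(rT) = (547.71 − 13.6323)·e^0.032375 = 534.0777 × 1.032905 = 551.6515
Market £533.44 < fair 551.6515: forward underpriced → reverse cash-and-carry (short the stock, invest proceeds at r, pay the dividends, go long the forward).
Profit at T = |F_mkt − F*| = |533.44 − 551.6515| = £18.21 per share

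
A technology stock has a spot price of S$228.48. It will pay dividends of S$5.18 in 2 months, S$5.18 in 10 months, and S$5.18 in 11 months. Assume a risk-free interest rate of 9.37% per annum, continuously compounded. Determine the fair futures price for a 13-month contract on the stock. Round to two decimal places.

S$236.68

PV(dividends) I = 5.18·e^(−0.0937·2/12) + 5.18·e^(−0.0937·10/12) + 5.18·e^(−0.0937·11/12)
I = 5.0997 + 4.7909 + 4.7537 = 14.6443
F = (S − I)·e^(rT) = (228.48 − 14.6443) · e^(0.0937·13/12)
= 213.8357 · e^0.101508 = 213.8357 × 1.106839 = S$236.68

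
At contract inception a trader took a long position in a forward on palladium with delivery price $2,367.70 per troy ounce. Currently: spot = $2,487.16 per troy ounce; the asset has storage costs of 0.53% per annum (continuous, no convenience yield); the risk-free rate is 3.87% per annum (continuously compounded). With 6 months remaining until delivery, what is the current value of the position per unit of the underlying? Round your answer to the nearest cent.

Current fair forward for the remaining 6 months: F = S·e^((r + u)·T), (r + u) = 0.0387 + 0.0053 = 0.0440
F = 2487.16 · e^(0.0440 × 6/12) = 2487.16 × 1.02224378 = 2542.4838
Value of long forward = (F − K)·e^(−rT) = (2542.4838 − 2367.70) · e^(−0.0387·6/12)
= 174.7838 × 0.98083601 = 171.43

$171.43 per troy ounce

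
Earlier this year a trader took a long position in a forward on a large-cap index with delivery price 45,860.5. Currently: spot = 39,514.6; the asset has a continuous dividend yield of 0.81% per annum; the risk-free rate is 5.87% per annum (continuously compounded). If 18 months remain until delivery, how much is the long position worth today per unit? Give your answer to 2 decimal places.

-2957.75

Current fair forward for the remaining 18 months: F = S·e^((r − q)·T), (r − q) = 0.0587 − 0.0081 = 0.0506
F = 39514.6 · e^(0.0506 × 18/12) = 39514.6 × 1.07885468 = 42630.5111
Value of long forward = (F − K)·e^(−rT) = (42630.5111 − 45860.5) · e^(−0.0587·18/12)
= -3229.9889 × 0.91571509 = -2957.75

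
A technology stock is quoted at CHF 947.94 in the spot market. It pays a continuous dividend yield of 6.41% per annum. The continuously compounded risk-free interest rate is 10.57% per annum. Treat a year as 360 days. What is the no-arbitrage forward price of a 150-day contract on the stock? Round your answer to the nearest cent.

F = S·e^((r − q)T) = 947.94 · e^((0.1057 − 0.0641) × 150/360)
= 947.94 · e^0.017333 = 947.94 × 1.017484
F = CHF 964.51

CHF 964.51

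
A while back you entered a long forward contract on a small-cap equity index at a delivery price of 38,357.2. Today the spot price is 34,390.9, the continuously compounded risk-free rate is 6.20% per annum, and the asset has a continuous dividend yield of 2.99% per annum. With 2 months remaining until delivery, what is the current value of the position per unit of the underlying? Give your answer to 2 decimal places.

-3742.94

Current fair forward for the remaining 2 months: F = S·e^((r − q)·T), (r − q) = 0.0620 − 0.0299 = 0.0321
F = 34390.9 · e^(0.0321 × 2/12) = 34390.9 × 1.00536434 = 34575.3845
Value of long forward = (F − K)·e^(−rT) = (34575.3845 − 38357.2) · e^(−0.0620·2/12)
= -3781.8155 × 0.98971987 = -3742.94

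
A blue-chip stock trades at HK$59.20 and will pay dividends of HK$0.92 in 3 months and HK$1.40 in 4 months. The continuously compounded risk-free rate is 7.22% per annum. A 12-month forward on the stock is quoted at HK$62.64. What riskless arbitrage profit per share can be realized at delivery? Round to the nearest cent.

PV(dividends) I = 0.92·e^(−0.0722·3/12) + 1.40·e^(−0.0722·4/12) = 2.2703
Fair forward F* = (S − I)·e^(rT) = (59.20 − 2.2703)·e^0.072200 = 56.9297 × 1.074870 = 61.1920
Market HK$62.64 > fair 61.1920: forward overpriced → cash-and-carry (borrow at r, buy the stock and collect the dividends, short the forward).
Profit at T = |F_mkt − F*| = |62.64 − 61.1920| = HK$1.45 per share

HK$1.45 per share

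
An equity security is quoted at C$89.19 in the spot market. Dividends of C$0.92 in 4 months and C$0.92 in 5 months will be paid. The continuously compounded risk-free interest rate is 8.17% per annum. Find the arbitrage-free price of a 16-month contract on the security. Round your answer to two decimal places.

PV(dividends) I = 0.92·e^(−0.0817·4/12) + 0.92·e^(−0.0817·5/12)
I = 0.8953 + 0.8892 = 1.7845
F = (S − I)·e^(rT) = (89.19 − 1.7845) · e^(0.0817·16/12)
= 87.4055 · e^0.108933 = 87.4055 × 1.115088 = C$97.46

C$97.46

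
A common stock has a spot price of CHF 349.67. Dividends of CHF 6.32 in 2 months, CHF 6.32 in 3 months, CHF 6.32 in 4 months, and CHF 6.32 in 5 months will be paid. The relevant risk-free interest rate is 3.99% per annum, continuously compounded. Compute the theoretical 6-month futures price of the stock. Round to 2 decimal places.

CHF 331.22

PV(dividends) I = 6.32·e^(−0.0399·2/12) + 6.32·e^(−0.0399·3/12) + 6.32·e^(−0.0399·4/12) + 6.32·e^(−0.0399·5/12)
I = 6.2781 + 6.2573 + 6.2365 + 6.2158 = 24.9877
F = (S − I)·e^(rT) = (349.67 − 24.9877) · e^(0.0399·6/12)
= 324.6823 · e^0.019950 = 324.6823 × 1.020150 = CHF 331.22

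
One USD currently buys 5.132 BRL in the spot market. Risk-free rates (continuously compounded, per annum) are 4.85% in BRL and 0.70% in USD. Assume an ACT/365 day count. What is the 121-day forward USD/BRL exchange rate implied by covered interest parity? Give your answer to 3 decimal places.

F = S·e^((r_BRL − r_USD)T) = 5.132 · e^((0.0485 − 0.0070) × 121/365)
= 5.132 · e^0.013758 = 5.132 × 1.013853
F = 5.203 BRL per USD

5.203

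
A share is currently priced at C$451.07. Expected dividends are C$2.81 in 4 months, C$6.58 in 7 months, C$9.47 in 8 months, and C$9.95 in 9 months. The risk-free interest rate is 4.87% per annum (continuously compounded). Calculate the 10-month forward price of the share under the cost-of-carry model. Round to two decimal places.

PV(dividends) I = 2.81·e^(−0.0487·4/12) + 6.58·e^(−0.0487·7/12) + 9.47·e^(−0.0487·8/12) + 9.95·e^(−0.0487·9/12)
I = 2.7648 + 6.3957 + 9.1675 + 9.5931 = 27.9211
F = (S − I)·e^(rT) = (451.07 − 27.9211) · e^(0.0487·10/12)
= 423.1489 · e^0.040583 = 423.1489 × 1.041418 = C$440.67

C$440.67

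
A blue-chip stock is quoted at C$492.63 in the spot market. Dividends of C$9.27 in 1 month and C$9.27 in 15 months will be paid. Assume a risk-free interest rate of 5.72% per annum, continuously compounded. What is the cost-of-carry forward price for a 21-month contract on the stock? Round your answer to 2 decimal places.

C$524.76

PV(dividends) I = 9.27·e^(−0.0572·1/12) + 9.27·e^(−0.0572·15/12)
I = 9.2259 + 8.6303 = 17.8562
F = (S − I)·e^(rT) = (492.63 − 17.8562) · e^(0.0572·21/12)
= 474.7738 · e^0.100100 = 474.7738 × 1.105281 = C$524.76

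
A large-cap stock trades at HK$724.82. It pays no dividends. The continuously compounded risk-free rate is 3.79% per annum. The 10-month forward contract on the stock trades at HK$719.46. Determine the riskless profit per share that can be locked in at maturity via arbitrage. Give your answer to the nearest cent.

Fair forward: F* = S·e^(carry·T), with carry = r = 0.0379
F* = 724.82 · e^(0.0379 × 10/12) = 724.82 · e^0.031583 = 724.82 × 1.032087 = HK$748.0773
Market HK$719.46 < fair HK$748.0773: forward underpriced → reverse cash-and-carry (short spot, go long the forward).
At maturity, profit = |F_mkt − F*| = |719.46 − 748.0773| = HK$28.62 per share

HK$28.62 per share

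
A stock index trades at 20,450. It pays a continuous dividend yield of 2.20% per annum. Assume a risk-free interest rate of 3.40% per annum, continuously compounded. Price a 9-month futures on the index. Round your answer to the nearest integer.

20,635

F = S·e^((r − q)T) = 20450 · e^((0.0340 − 0.0220) × 9/12)
= 20450 · e^0.009000 = 20450 × 1.009041
F = 20,635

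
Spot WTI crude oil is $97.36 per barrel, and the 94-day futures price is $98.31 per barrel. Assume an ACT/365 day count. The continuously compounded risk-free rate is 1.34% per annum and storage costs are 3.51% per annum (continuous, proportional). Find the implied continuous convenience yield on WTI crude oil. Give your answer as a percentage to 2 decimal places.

F = S·e^((r+u−y)T) ⇒ (r+u−y) = ln(F/S)/T
ln(98.31/97.36) = 0.009710; /T ⇒ 0.037704
y = r + u − ln(F/S)/T = 0.0134 + 0.0351 − 0.037704 = 0.010796
y = 1.08%

1.08%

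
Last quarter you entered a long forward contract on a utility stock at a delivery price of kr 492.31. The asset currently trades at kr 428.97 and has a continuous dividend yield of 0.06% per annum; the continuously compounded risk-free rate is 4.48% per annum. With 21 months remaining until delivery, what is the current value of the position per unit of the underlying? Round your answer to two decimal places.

Current fair forward for the remaining 21 months: F = S·e^((r − q)·T), (r − q) = 0.0448 − 0.0006 = 0.0442
F = 428.97 · e^(0.0442 × 21/12) = 428.97 × 1.080420 = 463.4678
Value of long forward = (F − K)·e^(−rT) = (463.4678 − 492.31) · e^(−0.0448·21/12)
= -28.8422 × 0.924595 = -26.67

-kr 26.67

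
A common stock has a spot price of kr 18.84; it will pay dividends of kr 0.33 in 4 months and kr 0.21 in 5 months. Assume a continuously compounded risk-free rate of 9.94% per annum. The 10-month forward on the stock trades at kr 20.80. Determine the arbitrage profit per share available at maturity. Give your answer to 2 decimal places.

PV(dividends) I = 0.33·e^(−0.0994·4/12) + 0.21·e^(−0.0994·5/12) = 0.5207
Fair forward F* = (S − I)·e^(rT) = (18.84 − 0.5207)·e^0.082833 = 18.3193 × 1.086360 = 19.9014
Market kr 20.80 > fair 19.9014: forward overpriced → cash-and-carry (borrow at r, buy the stock and collect the dividends, short the forward).
Profit at T = |F_mkt − F*| = |20.80 − 19.9014| = kr 0.90 per share

kr 0.90 per share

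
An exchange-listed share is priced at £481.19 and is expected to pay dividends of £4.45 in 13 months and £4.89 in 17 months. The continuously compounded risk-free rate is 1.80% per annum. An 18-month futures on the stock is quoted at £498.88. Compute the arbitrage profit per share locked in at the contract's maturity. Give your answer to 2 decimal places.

£13.90 per share

PV(dividends) I = 4.45·e^(−0.0180·13/12) + 4.89·e^(−0.0180·17/12) = 9.1309
Fair futures F* = (S − I)·e^(rT) = (481.19 − 9.1309)·e^0.027000 = 472.0591 × 1.027368 = 484.9784
Market £498.88 > fair 484.9784: forward overpriced → cash-and-carry (borrow at r, buy the stock and collect the dividends, short the forward).
Profit at T = |F_mkt − F*| = |498.88 − 484.9784| = £13.90 per share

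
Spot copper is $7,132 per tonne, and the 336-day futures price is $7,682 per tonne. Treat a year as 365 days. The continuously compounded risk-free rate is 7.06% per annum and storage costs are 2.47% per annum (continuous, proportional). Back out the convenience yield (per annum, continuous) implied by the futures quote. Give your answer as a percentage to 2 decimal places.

1.46%

F = S·e^((r+u−y)T) ⇒ (r+u−y) = ln(F/S)/T
ln(7682/7132) = 0.074288; /T ⇒ 0.080700
y = r + u − ln(F/S)/T = 0.0706 + 0.0247 − 0.080700 = 0.014600
y = 1.46%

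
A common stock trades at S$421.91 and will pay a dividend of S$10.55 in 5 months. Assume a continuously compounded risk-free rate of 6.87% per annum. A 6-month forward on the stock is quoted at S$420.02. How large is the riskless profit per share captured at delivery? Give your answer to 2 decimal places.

PV(dividends) I = 10.55·e^(−0.0687·5/12) = 10.2523
Fair forward F* = (S − I)·e^(rT) = (421.91 − 10.2523)·e^0.034350 = 411.6577 × 1.034947 = 426.0439
Market S$420.02 < fair 426.0439: forward underpriced → reverse cash-and-carry (short the stock, invest proceeds at r, pay the dividends, go long the forward).
Profit at T = |F_mkt − F*| = |420.02 − 426.0439| = S$6.02 per share

S$6.02 per share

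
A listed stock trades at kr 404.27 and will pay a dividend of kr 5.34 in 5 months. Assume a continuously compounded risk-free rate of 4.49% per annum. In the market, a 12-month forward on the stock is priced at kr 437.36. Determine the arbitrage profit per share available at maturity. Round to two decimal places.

PV(dividends) I = 5.34·e^(−0.0449·5/12) = 5.2410
Fair forward F* = (S − I)·e^(rT) = (404.27 − 5.2410)·e^0.044900 = 399.0290 × 1.045923 = 417.3536
Market kr 437.36 > fair 417.3536: forward overpriced → cash-and-carry (borrow at r, buy the stock and collect the dividends, short the forward).
Profit at T = |F_mkt − F*| = |437.36 − 417.3536| = kr 20.01 per share

kr 20.01 per share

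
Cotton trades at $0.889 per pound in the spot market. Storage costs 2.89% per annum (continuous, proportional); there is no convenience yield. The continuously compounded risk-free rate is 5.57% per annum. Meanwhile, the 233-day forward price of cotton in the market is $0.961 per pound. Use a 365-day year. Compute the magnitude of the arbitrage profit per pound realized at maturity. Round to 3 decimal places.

Fair forward: F* = S·e^(carry·T), with carry = (r + u) = 0.0557 + 0.0289 = 0.0846
F* = 0.889 · e^(0.0846 × 233/365) = 0.889 · e^0.054005 = 0.889 × 1.055490 = $0.9383
Market $0.961 > fair $0.9383: forward overpriced → cash-and-carry (buy spot, short the forward).
At maturity, profit = |F_mkt − F*| = |0.961 − 0.9383| = $0.023 per pound

$0.023 per pound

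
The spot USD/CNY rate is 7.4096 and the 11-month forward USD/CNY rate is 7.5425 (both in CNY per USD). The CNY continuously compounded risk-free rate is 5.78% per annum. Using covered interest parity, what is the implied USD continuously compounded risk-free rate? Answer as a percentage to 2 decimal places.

F = S·e^((r_CNY − r_USD)T) ⇒ r_USD = r_CNY − ln(F/S)/T
ln(7.5425/7.4096) = 0.017777; /(11/12) = 0.019393
r_USD = 0.0578 − 0.019393 = 0.038407
r_USD = 3.84%

3.84%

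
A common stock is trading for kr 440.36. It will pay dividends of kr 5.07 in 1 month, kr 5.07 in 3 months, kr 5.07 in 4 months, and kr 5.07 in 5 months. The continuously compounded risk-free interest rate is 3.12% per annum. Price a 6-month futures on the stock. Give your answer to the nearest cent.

PV(dividends) I = 5.07·e^(−0.0312·1/12) + 5.07·e^(−0.0312·3/12) + 5.07·e^(−0.0312·4/12) + 5.07·e^(−0.0312·5/12)
I = 5.0568 + 5.0306 + 5.0175 + 5.0045 = 20.1094
F = (S − I)·e^(rT) = (440.36 − 20.1094) · e^(0.0312·6/12)
= 420.2506 · e^0.015600 = 420.2506 × 1.015722 = kr 426.86

kr 426.86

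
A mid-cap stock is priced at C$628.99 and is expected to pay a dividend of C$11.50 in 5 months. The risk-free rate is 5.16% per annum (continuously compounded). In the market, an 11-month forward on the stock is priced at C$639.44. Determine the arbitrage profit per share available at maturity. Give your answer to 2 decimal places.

PV(dividends) I = 11.50·e^(−0.0516·5/12) = 11.2554
Fair forward F* = (S − I)·e^(rT) = (628.99 − 11.2554)·e^0.047300 = 617.7346 × 1.048436 = 647.6552
Market C$639.44 < fair 647.6552: forward underpriced → reverse cash-and-carry (short the stock, invest proceeds at r, pay the dividends, go long the forward).
Profit at T = |F_mkt − F*| = |639.44 − 647.6552| = C$8.22 per share

C$8.22 per share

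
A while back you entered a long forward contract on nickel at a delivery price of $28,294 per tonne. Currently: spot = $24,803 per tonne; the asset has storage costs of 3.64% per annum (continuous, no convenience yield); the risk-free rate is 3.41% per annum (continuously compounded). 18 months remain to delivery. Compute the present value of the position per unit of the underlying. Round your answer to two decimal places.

Current fair forward for the remaining 18 months: F = S·e^((r + u)·T), (r + u) = 0.0341 + 0.0364 = 0.0705
F = 24803 · e^(0.0705 × 18/12) = 24803 × 1.11154396 = 27569.6248
Value of long forward = (F − K)·e^(−rT) = (27569.6248 − 28294) · e^(−0.0341·18/12)
= -724.3752 × 0.95013614 = -688.26

-$688.26 per tonne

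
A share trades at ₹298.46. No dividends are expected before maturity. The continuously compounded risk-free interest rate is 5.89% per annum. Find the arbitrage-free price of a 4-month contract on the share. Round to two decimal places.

F = S·e^(rT) = 298.46 · e^(0.0589 × 4/12)
= 298.46 · e^0.019633 = 298.46 × 1.019827
F = ₹304.38

₹304.38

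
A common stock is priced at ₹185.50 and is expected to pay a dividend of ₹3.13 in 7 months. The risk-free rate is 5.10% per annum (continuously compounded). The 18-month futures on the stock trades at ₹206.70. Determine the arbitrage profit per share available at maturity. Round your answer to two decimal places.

PV(dividends) I = 3.13·e^(−0.0510·7/12) = 3.0383
Fair futures F* = (S − I)·e^(rT) = (185.50 − 3.0383)·e^0.076500 = 182.4617 × 1.079502 = 196.9678
Market ₹206.70 > fair 196.9678: forward overpriced → cash-and-carry (borrow at r, buy the stock and collect the dividends, short the forward).
Profit at T = |F_mkt − F*| = |206.70 − 196.9678| = ₹9.73 per share

₹9.73 per share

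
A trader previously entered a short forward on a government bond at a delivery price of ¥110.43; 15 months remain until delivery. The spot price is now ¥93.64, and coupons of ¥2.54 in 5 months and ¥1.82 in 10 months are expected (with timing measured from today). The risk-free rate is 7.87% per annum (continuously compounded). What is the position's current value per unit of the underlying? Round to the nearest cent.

¥10.61

PV(remaining coupons) I = 2.54·e^(−0.0787·5/12) + 1.82·e^(−0.0787·10/12) = 4.1625
Current forward F = (S − I)·e^(rT) = (93.64 − 4.1625)·e^(0.0787·15/12) = 89.4775 × 1.103376 = 98.7273
Value (long) = (F − K)·e^(−rT) = (98.7273 − 110.43) × 0.906309 = -10.6063
Short position value = −(long value) = ¥10.61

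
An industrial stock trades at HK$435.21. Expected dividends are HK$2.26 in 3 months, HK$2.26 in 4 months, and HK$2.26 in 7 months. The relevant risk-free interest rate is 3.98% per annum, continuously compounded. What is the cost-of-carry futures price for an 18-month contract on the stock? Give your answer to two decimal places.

HK$454.90

PV(dividends) I = 2.26·e^(−0.0398·3/12) + 2.26·e^(−0.0398·4/12) + 2.26·e^(−0.0398·7/12)
I = 2.2376 + 2.2302 + 2.2081 = 6.6759
F = (S − I)·e^(rT) = (435.21 − 6.6759) · e^(0.0398·18/12)
= 428.5341 · e^0.059700 = 428.5341 × 1.061518 = HK$454.90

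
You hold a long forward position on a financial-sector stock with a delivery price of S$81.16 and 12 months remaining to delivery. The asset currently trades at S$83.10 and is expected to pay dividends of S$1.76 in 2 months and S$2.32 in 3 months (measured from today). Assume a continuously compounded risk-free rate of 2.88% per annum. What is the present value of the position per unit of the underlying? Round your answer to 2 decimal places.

S$0.19

PV(remaining dividends) I = 1.76·e^(−0.0288·2/12) + 2.32·e^(−0.0288·3/12) = 4.0549
Current forward F = (S − I)·e^(rT) = (83.10 − 4.0549)·e^(0.0288·12/12) = 79.0451 × 1.029219 = 81.3547
Value (long) = (F − K)·e^(−rT) = (81.3547 − 81.16) × 0.971611 = 0.1892
Value = S$0.19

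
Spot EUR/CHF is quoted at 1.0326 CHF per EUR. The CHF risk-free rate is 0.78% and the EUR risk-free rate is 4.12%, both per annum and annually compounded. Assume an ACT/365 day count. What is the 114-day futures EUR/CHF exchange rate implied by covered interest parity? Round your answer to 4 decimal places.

By covered interest parity, F = S · (1+r_CHF)^T / (1+r_EUR)^T
= 1.0326 × 1.002430 / 1.012690 = 1.0326 × 0.989869
F = 1.0221 CHF per EUR

1.0221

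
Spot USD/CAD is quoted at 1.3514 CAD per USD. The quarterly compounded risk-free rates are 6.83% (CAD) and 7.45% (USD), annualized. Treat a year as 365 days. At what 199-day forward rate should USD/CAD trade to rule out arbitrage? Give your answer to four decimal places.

1.3469

By covered interest parity, F = S · (1+r_CAD/4)^(4T) / (1+r_USD/4)^(4T)
= 1.3514 × 1.037613 / 1.041065 = 1.3514 × 0.996684
F = 1.3469 CAD per USD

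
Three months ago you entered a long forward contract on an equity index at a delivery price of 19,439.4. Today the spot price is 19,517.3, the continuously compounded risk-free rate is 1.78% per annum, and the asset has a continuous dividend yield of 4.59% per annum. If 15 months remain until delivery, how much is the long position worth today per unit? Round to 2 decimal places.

Current fair forward for the remaining 15 months: F = S·e^((r − q)·T), (r − q) = 0.0178 − 0.0459 = -0.0281
F = 19517.3 · e^(-0.0281 × 15/12) = 19517.3 × 0.96548472 = 18843.6549
Value of long forward = (F − K)·e^(−rT) = (18843.6549 − 19439.4) · e^(−0.0178·15/12)
= -595.7451 × 0.97799571 = -582.64

-582.64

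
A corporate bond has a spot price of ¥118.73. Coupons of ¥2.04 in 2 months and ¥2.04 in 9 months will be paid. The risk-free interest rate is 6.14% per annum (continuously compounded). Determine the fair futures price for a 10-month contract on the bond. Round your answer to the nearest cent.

PV(coupons) I = 2.04·e^(−0.0614·2/12) + 2.04·e^(−0.0614·9/12)
I = 2.0192 + 1.9482 = 3.9674
F = (S − I)·e^(rT) = (118.73 − 3.9674) · e^(0.0614·10/12)
= 114.7626 · e^0.051167 = 114.7626 × 1.052499 = ¥120.79

¥120.79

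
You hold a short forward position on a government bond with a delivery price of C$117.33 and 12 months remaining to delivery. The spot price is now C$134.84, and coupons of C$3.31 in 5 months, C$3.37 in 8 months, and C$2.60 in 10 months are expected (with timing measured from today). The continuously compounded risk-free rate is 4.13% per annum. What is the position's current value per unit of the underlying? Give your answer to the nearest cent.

PV(remaining coupons) I = 3.31·e^(−0.0413·5/12) + 3.37·e^(−0.0413·8/12) + 2.60·e^(−0.0413·10/12) = 9.0440
Current forward F = (S − I)·e^(rT) = (134.84 − 9.0440)·e^(0.0413·12/12) = 125.7960 × 1.042165 = 131.1002
Value (long) = (F − K)·e^(−rT) = (131.1002 − 117.33) × 0.959541 = 13.2131
Short position value = −(long value) = -C$13.21

-C$13.21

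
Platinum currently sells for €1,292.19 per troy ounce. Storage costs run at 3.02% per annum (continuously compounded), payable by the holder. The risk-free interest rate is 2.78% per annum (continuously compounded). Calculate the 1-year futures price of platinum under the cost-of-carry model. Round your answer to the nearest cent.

€1,369.35 per troy ounce

Net carry = r + u − y = 0.0278 + 0.0302 − 0.0000 = 0.0580
F = S·e^((r+u−y)T) = 1292.19 · e^(0.0580 × 1) = 1292.19 · e^0.05800000
= 1292.19 × 1.05971500 = €1,369.35 per troy ounce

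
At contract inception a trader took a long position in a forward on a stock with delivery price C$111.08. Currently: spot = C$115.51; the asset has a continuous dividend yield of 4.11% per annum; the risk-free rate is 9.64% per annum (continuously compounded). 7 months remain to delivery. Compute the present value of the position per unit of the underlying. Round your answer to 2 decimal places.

Current fair forward for the remaining 7 months: F = S·e^((r − q)·T), (r − q) = 0.0964 − 0.0411 = 0.0553
F = 115.51 · e^(0.0553 × 7/12) = 115.51 × 1.032784 = 119.2969
Value of long forward = (F − K)·e^(−rT) = (119.2969 − 111.08) · e^(−0.0964·7/12)
= 8.2169 × 0.945319 = 7.77

C$7.77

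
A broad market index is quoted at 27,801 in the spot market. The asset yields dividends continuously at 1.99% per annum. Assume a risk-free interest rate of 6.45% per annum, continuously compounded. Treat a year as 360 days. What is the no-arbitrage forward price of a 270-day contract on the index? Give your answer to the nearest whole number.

F = S·e^((r − q)T) = 27801 · e^((0.0645 − 0.0199) × 270/360)
= 27801 · e^0.033450 = 27801 × 1.034016
F = 28,747

28,747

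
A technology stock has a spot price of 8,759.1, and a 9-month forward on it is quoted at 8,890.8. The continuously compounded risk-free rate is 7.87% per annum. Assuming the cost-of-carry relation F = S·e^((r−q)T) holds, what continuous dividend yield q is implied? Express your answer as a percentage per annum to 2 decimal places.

From F = S·e^((r−q)T): (r − q) = ln(F/S)/T
ln(8890.8/8759.1) = ln(1.015036) = 0.014924
(r − q) = 0.014924 / (9/12) = 0.019899
q = r − ln(F/S)/T = 0.0787 − 0.019899 = 0.058801
q = 5.88%

5.88%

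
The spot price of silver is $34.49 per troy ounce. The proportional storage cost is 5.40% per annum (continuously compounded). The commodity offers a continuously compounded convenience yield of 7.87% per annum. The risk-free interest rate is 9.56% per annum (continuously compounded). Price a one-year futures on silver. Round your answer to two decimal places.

Net carry = r + u − y = 0.0956 + 0.0540 − 0.0787 = 0.0709
F = S·e^((r+u−y)T) = 34.49 · e^(0.0709 × 12/12) = 34.49 · e^0.070900
= 34.49 × 1.073474 = $37.02 per troy ounce

$37.02 per troy ounce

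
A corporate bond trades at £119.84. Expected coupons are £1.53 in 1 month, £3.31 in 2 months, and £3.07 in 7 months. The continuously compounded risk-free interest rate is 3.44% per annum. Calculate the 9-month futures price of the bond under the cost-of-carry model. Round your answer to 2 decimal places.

£114.94

PV(coupons) I = 1.53·e^(−0.0344·1/12) + 3.31·e^(−0.0344·2/12) + 3.07·e^(−0.0344·7/12)
I = 1.5256 + 3.2911 + 3.0090 = 7.8257
F = (S − I)·e^(rT) = (119.84 − 7.8257) · e^(0.0344·9/12)
= 112.0143 · e^0.025800 = 112.0143 × 1.026136 = £114.94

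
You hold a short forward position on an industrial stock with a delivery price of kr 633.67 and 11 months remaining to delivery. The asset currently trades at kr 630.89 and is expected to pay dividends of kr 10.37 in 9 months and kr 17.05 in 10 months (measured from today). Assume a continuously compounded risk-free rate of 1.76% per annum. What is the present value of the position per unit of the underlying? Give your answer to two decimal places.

kr 19.67

PV(remaining dividends) I = 10.37·e^(−0.0176·9/12) + 17.05·e^(−0.0176·10/12) = 27.0358
Current forward F = (S − I)·e^(rT) = (630.89 − 27.0358)·e^(0.0176·11/12) = 603.8542 × 1.016264 = 613.6753
Value (long) = (F − K)·e^(−rT) = (613.6753 − 633.67) × 0.983996 = -19.6747
Short position value = −(long value) = kr 19.67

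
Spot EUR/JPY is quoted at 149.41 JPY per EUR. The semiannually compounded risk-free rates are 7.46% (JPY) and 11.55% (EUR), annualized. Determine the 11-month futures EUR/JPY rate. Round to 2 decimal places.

144.16

By covered interest parity, F = S · (1+r_JPY/2)^(2T) / (1+r_EUR/2)^(2T)
= 149.41 × 1.069444 / 1.108415 = 149.41 × 0.964841
F = 144.16 JPY per EUR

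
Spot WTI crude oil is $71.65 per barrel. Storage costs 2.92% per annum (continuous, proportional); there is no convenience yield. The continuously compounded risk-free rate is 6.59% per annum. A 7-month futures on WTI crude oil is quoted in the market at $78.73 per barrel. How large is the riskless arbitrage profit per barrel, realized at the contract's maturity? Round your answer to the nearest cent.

Fair futures: F* = S·e^(carry·T), with carry = (r + u) = 0.0659 + 0.0292 = 0.0951
F* = 71.65 · e^(0.0951 × 7/12) = 71.65 · e^0.055475 = 71.65 × 1.057043 = $75.7371
Market $78.73 > fair $75.7371: forward overpriced → cash-and-carry (buy spot, short the forward).
At maturity, profit = |F_mkt − F*| = |78.73 − 75.7371| = $2.99 per barrel

$2.99 per barrel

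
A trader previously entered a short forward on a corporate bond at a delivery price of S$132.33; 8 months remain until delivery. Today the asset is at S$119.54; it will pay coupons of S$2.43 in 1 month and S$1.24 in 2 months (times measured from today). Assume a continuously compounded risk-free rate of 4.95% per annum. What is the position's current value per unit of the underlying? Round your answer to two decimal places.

PV(remaining coupons) I = 2.43·e^(−0.0495·1/12) + 1.24·e^(−0.0495·2/12) = 3.6498
Current forward F = (S − I)·e^(rT) = (119.54 − 3.6498)·e^(0.0495·8/12) = 115.8902 × 1.033551 = 119.7784
Value (long) = (F − K)·e^(−rT) = (119.7784 − 132.33) × 0.967539 = -12.1442
Short position value = −(long value) = S$12.14

S$12.14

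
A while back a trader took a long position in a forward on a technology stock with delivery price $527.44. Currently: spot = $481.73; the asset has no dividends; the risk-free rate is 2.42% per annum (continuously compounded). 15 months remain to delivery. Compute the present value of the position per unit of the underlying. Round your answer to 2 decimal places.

Current fair forward for the remaining 15 months: F = S·e^(r·T), r = 0.0242
F = 481.73 · e^(0.0242 × 15/12) = 481.73 × 1.030712 = 496.5249
Value of long forward = (F − K)·e^(−rT) = (496.5249 − 527.44) · e^(−0.0242·15/12)
= -30.9151 × 0.970203 = -29.99

-$29.99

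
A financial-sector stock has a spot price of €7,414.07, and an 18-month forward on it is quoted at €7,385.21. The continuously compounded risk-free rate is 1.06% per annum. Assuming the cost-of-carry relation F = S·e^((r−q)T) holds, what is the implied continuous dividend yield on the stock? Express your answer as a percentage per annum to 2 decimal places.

From F = S·e^((r−q)T): (r − q) = ln(F/S)/T
ln(7385.21/7414.07) = ln(0.996107) = -0.003901
(r − q) = -0.003901 / (18/12) = -0.002601
q = r − ln(F/S)/T = 0.0106 + 0.002601 = 0.013201
q = 1.32%

1.32%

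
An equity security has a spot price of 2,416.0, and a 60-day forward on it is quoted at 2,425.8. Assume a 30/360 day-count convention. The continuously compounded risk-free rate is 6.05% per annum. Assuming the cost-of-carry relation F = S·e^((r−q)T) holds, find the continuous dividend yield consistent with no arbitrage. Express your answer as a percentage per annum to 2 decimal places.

From F = S·e^((r−q)T): (r − q) = ln(F/S)/T
ln(2425.8/2416.0) = ln(1.004056) = 0.004048
(r − q) = 0.004048 / (60/360) = 0.024288
q = r − ln(F/S)/T = 0.0605 − 0.024288 = 0.036212
q = 3.62%

3.62%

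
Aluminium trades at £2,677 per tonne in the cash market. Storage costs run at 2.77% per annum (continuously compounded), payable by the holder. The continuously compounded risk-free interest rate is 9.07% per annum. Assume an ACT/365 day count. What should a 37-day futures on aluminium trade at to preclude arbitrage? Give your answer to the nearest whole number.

£2,709 per tonne

Net carry = r + u − y = 0.0907 + 0.0277 − 0.0000 = 0.1184
F = S·e^((r+u−y)T) = 2677 · e^(0.1184 × 37/365) = 2677 · e^0.012002
= 2677 × 1.012074 = £2,709 per tonne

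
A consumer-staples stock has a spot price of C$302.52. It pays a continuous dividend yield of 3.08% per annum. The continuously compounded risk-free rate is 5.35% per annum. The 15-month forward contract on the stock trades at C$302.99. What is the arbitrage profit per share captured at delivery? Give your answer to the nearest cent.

Fair forward: F* = S·e^(carry·T), with carry = (r − q) = 0.0535 − 0.0308 = 0.0227
F* = 302.52 · e^(0.0227 × 15/12) = 302.52 · e^0.028375 = 302.52 × 1.028781 = C$311.2268
Market C$302.99 < fair C$311.2268: forward underpriced → reverse cash-and-carry (short spot, go long the forward).
At maturity, profit = |F_mkt − F*| = |302.99 − 311.2268| = C$8.24 per share

C$8.24 per share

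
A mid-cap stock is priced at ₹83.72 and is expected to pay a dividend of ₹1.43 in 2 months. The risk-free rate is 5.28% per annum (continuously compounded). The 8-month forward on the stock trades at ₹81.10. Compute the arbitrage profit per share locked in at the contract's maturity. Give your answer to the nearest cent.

PV(dividends) I = 1.43·e^(−0.0528·2/12) = 1.4175
Fair forward F* = (S − I)·e^(rT) = (83.72 − 1.4175)·e^0.035200 = 82.3025 × 1.035827 = 85.2512
Market ₹81.10 < fair 85.2512: forward underpriced → reverse cash-and-carry (short the stock, invest proceeds at r, pay the dividends, go long the forward).
Profit at T = |F_mkt − F*| = |81.10 − 85.2512| = ₹4.15 per share

₹4.15 per share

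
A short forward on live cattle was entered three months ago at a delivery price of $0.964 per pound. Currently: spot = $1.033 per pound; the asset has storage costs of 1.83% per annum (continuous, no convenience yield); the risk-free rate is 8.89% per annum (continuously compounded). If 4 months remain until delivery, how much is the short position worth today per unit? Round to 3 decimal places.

Current fair forward for the remaining 4 months: F = S·e^((r + u)·T), (r + u) = 0.0889 + 0.0183 = 0.1072
F = 1.033 · e^(0.1072 × 4/12) = 1.033 × 1.036379 = 1.0706
Value of long forward = (F − K)·e^(−rT) = (1.0706 − 0.964) · e^(−0.0889·4/12)
= 0.1066 × 0.970801 = 0.103
Short position value = −(long value) = -$0.103

-$0.103 per pound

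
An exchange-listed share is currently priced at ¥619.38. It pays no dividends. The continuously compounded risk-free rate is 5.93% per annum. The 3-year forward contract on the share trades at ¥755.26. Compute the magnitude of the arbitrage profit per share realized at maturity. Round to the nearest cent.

Fair forward: F* = S·e^(carry·T), with carry = r = 0.0593
F* = 619.38 · e^(0.0593 × 3) = 619.38 · e^0.177900 = 619.38 × 1.194706 = ¥739.9770
Market ¥755.26 > fair ¥739.9770: forward overpriced → cash-and-carry (buy spot, short the forward).
At maturity, profit = |F_mkt − F*| = |755.26 − 739.9770| = ¥15.28 per share

¥15.28 per share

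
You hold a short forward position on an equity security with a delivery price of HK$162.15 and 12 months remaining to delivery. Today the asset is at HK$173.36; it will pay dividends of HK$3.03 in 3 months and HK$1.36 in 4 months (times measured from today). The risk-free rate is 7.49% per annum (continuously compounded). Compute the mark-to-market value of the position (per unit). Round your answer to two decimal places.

PV(remaining dividends) I = 3.03·e^(−0.0749·3/12) + 1.36·e^(−0.0749·4/12) = 4.3003
Current forward F = (S − I)·e^(rT) = (173.36 − 4.3003)·e^(0.0749·12/12) = 169.0597 × 1.077776 = 182.2085
Value (long) = (F − K)·e^(−rT) = (182.2085 − 162.15) × 0.927836 = 18.6110
Short position value = −(long value) = -HK$18.61

-HK$18.61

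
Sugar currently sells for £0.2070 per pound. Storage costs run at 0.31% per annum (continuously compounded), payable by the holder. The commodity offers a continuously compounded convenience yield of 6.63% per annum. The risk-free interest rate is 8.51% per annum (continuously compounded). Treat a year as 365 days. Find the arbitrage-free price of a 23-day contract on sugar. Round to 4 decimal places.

£0.2073 per pound

Net carry = r + u − y = 0.0851 + 0.0031 − 0.0663 = 0.0219
F = S·e^((r+u−y)T) = 0.2070 · e^(0.0219 × 23/365) = 0.2070 · e^0.001380
= 0.2070 × 1.001381 = £0.2073 per pound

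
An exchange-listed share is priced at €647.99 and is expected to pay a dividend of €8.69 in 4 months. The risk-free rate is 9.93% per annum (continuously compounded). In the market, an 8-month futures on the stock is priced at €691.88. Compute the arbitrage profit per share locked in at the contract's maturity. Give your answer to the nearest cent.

PV(dividends) I = 8.69·e^(−0.0993·4/12) = 8.4071
Fair futures F* = (S − I)·e^(rT) = (647.99 − 8.4071)·e^0.066200 = 639.5829 × 1.068440 = 683.3560
Market €691.88 > fair 683.3560: forward overpriced → cash-and-carry (borrow at r, buy the stock and collect the dividends, short the forward).
Profit at T = |F_mkt − F*| = |691.88 − 683.3560| = €8.52 per share

€8.52 per share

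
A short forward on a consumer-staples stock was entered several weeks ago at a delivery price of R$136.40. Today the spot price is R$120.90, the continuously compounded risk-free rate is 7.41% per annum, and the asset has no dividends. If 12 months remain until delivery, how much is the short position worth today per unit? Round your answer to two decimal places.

Current fair forward for the remaining 12 months: F = S·e^(r·T), r = 0.0741
F = 120.90 · e^(0.0741 × 12/12) = 120.90 × 1.076914 = 130.1989
Value of long forward = (F − K)·e^(−rT) = (130.1989 − 136.40) · e^(−0.0741·12/12)
= -6.2011 × 0.928579 = -5.76
Short position value = −(long value) = R$5.76

R$5.76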